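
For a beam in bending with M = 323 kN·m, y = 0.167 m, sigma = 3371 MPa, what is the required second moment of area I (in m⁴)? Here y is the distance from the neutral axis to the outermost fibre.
Model: a beam in bending, so sigma = (M·y) / I.
Solve for I: I = (M·y) / sigma.
Convert to SI units:
  M = 323 kN·m = 323000 N·m
  sigma = 3371 MPa = 3.371 × 10⁹ Pa
Substitute:
  I = (323000 × 0.167) / (3.371 × 10⁹)
  I = 1.6 × 10⁻⁵ m⁴
Final answer: I = 1.6 × 10⁻⁵ m⁴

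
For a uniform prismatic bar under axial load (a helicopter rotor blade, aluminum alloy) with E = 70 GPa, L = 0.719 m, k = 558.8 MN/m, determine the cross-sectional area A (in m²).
Model: a uniform prismatic bar under axial load, so k = (A·E) / L.
Solve for A: A = (k·L) / E.
Convert to SI units:
  E = 70 GPa = 7 × 10¹⁰ Pa
  k = 558.8 MN/m = 5.588 × 10⁸ N/m
Substitute:
  A = ((5.588 × 10⁸) × 0.719) / (7 × 10¹⁰)
  A = 0.00574 m²
Final answer: A = 0.00574 m²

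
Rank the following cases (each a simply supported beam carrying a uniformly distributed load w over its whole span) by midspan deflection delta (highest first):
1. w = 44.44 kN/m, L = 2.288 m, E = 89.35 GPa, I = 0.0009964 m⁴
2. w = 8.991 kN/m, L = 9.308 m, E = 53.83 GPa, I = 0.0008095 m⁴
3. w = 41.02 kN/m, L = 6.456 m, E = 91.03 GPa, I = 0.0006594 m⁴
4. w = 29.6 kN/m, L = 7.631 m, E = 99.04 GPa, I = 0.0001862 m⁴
Model: a simply supported beam carrying a uniformly distributed load w over its whole span, so delta = (5·w·L^4) / (384·E·I) (SI units).
  Case 1: delta = (5 × 44440 × 2.288^4) / (384 × (8.935 × 10¹⁰) × 0.0009964) = 0.0001781 m = 0.1781 mm
  Case 2: delta = (5 × 8991 × 9.308^4) / (384 × (5.383 × 10¹⁰) × 0.0008095) = 0.02017 m = 20.17 mm
  Case 3: delta = (5 × 41020 × 6.456^4) / (384 × (9.103 × 10¹⁰) × 0.0006594) = 0.01546 m = 15.46 mm
  Case 4: delta = (5 × 29600 × 7.631^4) / (384 × (9.904 × 10¹⁰) × 0.0001862) = 0.07087 m = 70.87 mm
Ordering: 70.87 mm (case 4) > 20.17 mm (case 2) > 15.46 mm (case 3) > 0.1781 mm (case 1)
Final answer: 4, 2, 3, 1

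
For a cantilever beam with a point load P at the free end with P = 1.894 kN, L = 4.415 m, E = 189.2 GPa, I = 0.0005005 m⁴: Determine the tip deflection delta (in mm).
Model: a cantilever beam with a point load P at the free end, so delta = (P·L^3) / (3·E·I).
Convert to SI units:
  P = 1.894 kN = 1894 N
  E = 189.2 GPa = 1.892 × 10¹¹ Pa
Substitute:
  delta = (1894 × 4.415^3) / (3 × (1.892 × 10¹¹) × 0.0005005)
  delta = 0.0005738 m
Convert: delta = 0.0005738 m = 0.5738 mm
Final answer: delta = 0.5738 mm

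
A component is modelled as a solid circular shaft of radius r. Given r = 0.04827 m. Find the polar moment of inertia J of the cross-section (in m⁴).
Model: a solid circular shaft of radius r, so J = (π·r^4) / 2.
Substitute:
  J = (π × 0.04827^4) / 2
  J = 8.528 × 10⁻⁶ m⁴
Final answer: J = 8.528 × 10⁻⁶ m⁴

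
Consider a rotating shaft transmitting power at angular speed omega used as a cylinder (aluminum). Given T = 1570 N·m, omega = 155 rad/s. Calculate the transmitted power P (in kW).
Model: a rotating shaft transmitting power at angular speed omega, so P = T·omega.
Substitute:
  P = 1570 × 155
  P = 243400 W
Convert: P = 243400 W = 243.4 kW
Final answer: P = 243.4 kW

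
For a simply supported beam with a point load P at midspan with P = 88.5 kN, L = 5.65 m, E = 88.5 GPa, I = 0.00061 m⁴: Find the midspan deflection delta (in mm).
Model: a simply supported beam with a point load P at midspan, so delta = (P·L^3) / (48·E·I).
Convert to SI units:
  P = 88.5 kN = 88500 N
  E = 88.5 GPa = 8.85 × 10¹⁰ Pa
Substitute:
  delta = (88500 × 5.65^3) / (48 × (8.85 × 10¹⁰) × 0.00061)
  delta = 0.00616 m
Convert: delta = 0.00616 m = 6.16 mm
Final answer: delta = 6.16 mm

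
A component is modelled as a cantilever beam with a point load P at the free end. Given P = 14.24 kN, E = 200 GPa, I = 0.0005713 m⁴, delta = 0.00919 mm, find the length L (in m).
Model: a cantilever beam with a point load P at the free end, so delta = (P·L^3) / (3·E·I).
Solve for L: L = ((3·delta·E·I) / P)^(1/3).
Convert to SI units:
  P = 14.24 kN = 14240 N
  E = 200 GPa = 2 × 10¹¹ Pa
  delta = 0.00919 mm = 9.19 × 10⁻⁶ m
Substitute:
  L = ((3 × (9.19 × 10⁻⁶) × (2 × 10¹¹) × 0.0005713) / 14240)^(1/3)
  L = 0.6048 m
Final answer: L = 0.6048 m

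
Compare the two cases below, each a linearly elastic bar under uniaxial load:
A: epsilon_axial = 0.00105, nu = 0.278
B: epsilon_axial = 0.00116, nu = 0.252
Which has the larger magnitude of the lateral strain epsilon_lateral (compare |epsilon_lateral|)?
Model: a linearly elastic bar under uniaxial load, so epsilon_lateral = -nu·epsilon_axial (SI units).
  A: epsilon_lateral = -(0.278 × 0.00105) = -0.0002919
  B: epsilon_lateral = -(0.252 × 0.00116) = -0.0002923
|epsilon_lateral|: A = 0.0002919, B = 0.0002923, so B is larger in magnitude.
Final answer: B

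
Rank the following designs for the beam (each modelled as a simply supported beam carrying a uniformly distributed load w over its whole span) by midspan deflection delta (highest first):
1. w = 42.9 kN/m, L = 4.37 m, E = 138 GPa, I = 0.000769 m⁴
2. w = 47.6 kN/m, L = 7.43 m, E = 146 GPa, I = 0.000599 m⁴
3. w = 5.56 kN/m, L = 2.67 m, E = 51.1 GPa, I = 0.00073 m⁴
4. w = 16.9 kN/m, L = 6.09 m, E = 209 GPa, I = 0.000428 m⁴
Model: a simply supported beam carrying a uniformly distributed load w over its whole span, so delta = (5·w·L^4) / (384·E·I) (SI units).
  Case 1: delta = (5 × 42900 × 4.37^4) / (384 × (1.38 × 10¹¹) × 0.000769) = 0.00192 m = 1.92 mm
  Case 2: delta = (5 × 47600 × 7.43^4) / (384 × (1.46 × 10¹¹) × 0.000599) = 0.0216 m = 21.6 mm
  Case 3: delta = (5 × 5560 × 2.67^4) / (384 × (5.11 × 10¹⁰) × 0.00073) = 9.863 × 10⁻⁵ m = 0.09863 mm
  Case 4: delta = (5 × 16900 × 6.09^4) / (384 × (2.09 × 10¹¹) × 0.000428) = 0.003384 m = 3.384 mm
Ordering: 21.6 mm (case 2) > 3.384 mm (case 4) > 1.92 mm (case 1) > 0.09863 mm (case 3)
Final answer: 2, 4, 1, 3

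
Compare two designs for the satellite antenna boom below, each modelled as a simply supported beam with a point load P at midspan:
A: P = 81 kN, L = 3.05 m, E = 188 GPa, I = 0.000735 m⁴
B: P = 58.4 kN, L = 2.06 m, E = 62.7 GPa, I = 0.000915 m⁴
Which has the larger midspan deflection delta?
Model: a simply supported beam with a point load P at midspan, so delta = (P·L^3) / (48·E·I) (SI units).
  A: delta = (81000 × 3.05^3) / (48 × (1.88 × 10¹¹) × 0.000735) = 0.0003465 m = 0.3465 mm
  B: delta = (58400 × 2.06^3) / (48 × (6.27 × 10¹⁰) × 0.000915) = 0.0001854 m = 0.1854 mm
0.3465 mm > 0.1854 mm, so A is larger.
Final answer: A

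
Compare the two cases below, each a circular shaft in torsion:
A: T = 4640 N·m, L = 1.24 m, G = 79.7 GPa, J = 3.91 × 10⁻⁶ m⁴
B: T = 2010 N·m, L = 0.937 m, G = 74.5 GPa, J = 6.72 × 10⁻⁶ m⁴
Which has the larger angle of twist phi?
Model: a circular shaft in torsion, so phi = (T·L) / (G·J) (SI units).
  A: phi = (4640 × 1.24) / ((7.97 × 10¹⁰) × (3.91 × 10⁻⁶)) = 0.01846 rad = 1.058°
  B: phi = (2010 × 0.937) / ((7.45 × 10¹⁰) × (6.72 × 10⁻⁶)) = 0.003762 rad = 0.2155°
1.058° > 0.2155°, so A is larger.
Final answer: A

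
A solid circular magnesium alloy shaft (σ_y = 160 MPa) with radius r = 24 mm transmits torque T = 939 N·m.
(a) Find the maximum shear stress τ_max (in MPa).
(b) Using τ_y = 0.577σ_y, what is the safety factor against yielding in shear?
(a) For a solid circular shaft, τ_max = T·r/J with J = π·r^4/2, i.e. τ_max = 2·T / (π·r^3). Convert r = 24 mm = 0.024 m.
  τ_max = (2 × 939) / (π × 0.024^3) = 4.324 × 10⁷ Pa = 43.24 MPa
(b) τ_y = 0.577 × 160 = 92.32 MPa
  SF = τ_y/τ_max = 92.32 / 43.24 = 2.135
Final answer: (a) τ_max = 43.24 MPa, (b) SF = 2.135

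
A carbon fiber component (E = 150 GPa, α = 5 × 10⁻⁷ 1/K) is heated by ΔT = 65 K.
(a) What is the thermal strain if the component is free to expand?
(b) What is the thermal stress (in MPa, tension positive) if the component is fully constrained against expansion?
(a) Free thermal strain ε_th = α·ΔT = (5 × 10⁻⁷) × 65 = 3.25 × 10⁻⁵
(b) Fully constrained, the expansion is suppressed, so σ = -E·α·ΔT. Convert E = 150 GPa = 1.5 × 10¹¹ Pa.
  σ = -(1.5 × 10¹¹) × (5 × 10⁻⁷) × 65 = -4.875 × 10⁶ Pa = -4.875 MPa (compressive)
Final answer: (a) ε_th = 3.25 × 10⁻⁵, (b) σ = -4.875 MPa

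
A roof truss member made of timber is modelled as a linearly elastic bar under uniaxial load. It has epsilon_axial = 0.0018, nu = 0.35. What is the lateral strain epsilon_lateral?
Model: a linearly elastic bar under uniaxial load, so epsilon_lateral = -nu·epsilon_axial.
Substitute:
  epsilon_lateral = -(0.35 × 0.0018)
  epsilon_lateral = -0.00063
Final answer: epsilon_lateral = -0.00063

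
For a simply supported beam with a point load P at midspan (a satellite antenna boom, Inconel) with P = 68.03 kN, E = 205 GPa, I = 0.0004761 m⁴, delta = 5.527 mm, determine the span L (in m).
Model: a simply supported beam with a point load P at midspan, so delta = (P·L^3) / (48·E·I).
Solve for L: L = ((48·delta·E·I) / P)^(1/3).
Convert to SI units:
  P = 68.03 kN = 68030 N
  E = 205 GPa = 2.05 × 10¹¹ Pa
  delta = 5.527 mm = 0.005527 m
Substitute:
  L = ((48 × 0.005527 × (2.05 × 10¹¹) × 0.0004761) / 68030)^(1/3)
  L = 7.247 m
Final answer: L = 7.247 m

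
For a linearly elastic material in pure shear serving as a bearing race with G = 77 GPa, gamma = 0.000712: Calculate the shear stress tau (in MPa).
Model: a linearly elastic material in pure shear, so tau = G·gamma.
Convert to SI units:
  G = 77 GPa = 7.7 × 10¹⁰ Pa
Substitute:
  tau = (7.7 × 10¹⁰) × 0.000712
  tau = 5.482 × 10⁷ Pa
Convert: tau = 5.482 × 10⁷ Pa = 54.82 MPa
Final answer: tau = 54.82 MPa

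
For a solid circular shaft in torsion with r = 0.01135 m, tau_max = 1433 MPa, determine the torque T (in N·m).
Model: a solid circular shaft in torsion, so tau_max = (2·T) / (π·r^3).
Solve for T: T = (π·tau_max·r^3) / 2.
Convert to SI units:
  tau_max = 1433 MPa = 1.433 × 10⁹ Pa
Substitute:
  T = (π × (1.433 × 10⁹) × 0.01135^3) / 2
  T = 3291 N·m
Final answer: T = 3291 N·m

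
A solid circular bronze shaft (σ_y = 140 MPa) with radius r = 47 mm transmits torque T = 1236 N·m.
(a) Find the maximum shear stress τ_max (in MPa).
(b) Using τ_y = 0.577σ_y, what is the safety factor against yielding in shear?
(a) For a solid circular shaft, τ_max = T·r/J with J = π·r^4/2, i.e. τ_max = 2·T / (π·r^3). Convert r = 47 mm = 0.047 m.
  τ_max = (2 × 1236) / (π × 0.047^3) = 7.579 × 10⁶ Pa = 7.579 MPa
(b) τ_y = 0.577 × 140 = 80.78 MPa
  SF = τ_y/τ_max = 80.78 / 7.579 = 10.66
Final answer: (a) τ_max = 7.579 MPa, (b) SF = 10.66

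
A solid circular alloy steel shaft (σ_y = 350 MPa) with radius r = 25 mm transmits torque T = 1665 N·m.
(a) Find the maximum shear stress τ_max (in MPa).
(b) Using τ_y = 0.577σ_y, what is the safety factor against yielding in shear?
(a) For a solid circular shaft, τ_max = T·r/J with J = π·r^4/2, i.e. τ_max = 2·T / (π·r^3). Convert r = 25 mm = 0.025 m.
  τ_max = (2 × 1665) / (π × 0.025^3) = 6.784 × 10⁷ Pa = 67.84 MPa
(b) τ_y = 0.577 × 350 = 201.95 MPa
  SF = τ_y/τ_max = 201.95 / 67.84 = 2.977
Final answer: (a) τ_max = 67.84 MPa, (b) SF = 2.977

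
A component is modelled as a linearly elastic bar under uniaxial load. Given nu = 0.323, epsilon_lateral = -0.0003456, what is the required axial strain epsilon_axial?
Model: a linearly elastic bar under uniaxial load, so epsilon_lateral = -nu·epsilon_axial.
Solve for epsilon_axial: epsilon_axial = -epsilon_lateral / nu.
Substitute:
  epsilon_axial = -(-0.0003456) / 0.323
  epsilon_axial = 0.00107
Final answer: epsilon_axial = 0.00107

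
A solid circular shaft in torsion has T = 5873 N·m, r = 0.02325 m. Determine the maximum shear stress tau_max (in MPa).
Model: a solid circular shaft in torsion, so tau_max = (2·T) / (π·r^3).
Substitute:
  tau_max = (2 × 5873) / (π × 0.02325^3)
  tau_max = 2.975 × 10⁸ Pa
Convert: tau_max = 2.975 × 10⁸ Pa = 297.5 MPa
Final answer: tau_max = 297.5 MPa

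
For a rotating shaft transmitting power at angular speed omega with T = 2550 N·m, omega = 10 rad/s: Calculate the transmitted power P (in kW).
Model: a rotating shaft transmitting power at angular speed omega, so P = T·omega.
Substitute:
  P = 2550 × 10
  P = 25500 W
Convert: P = 25500 W = 25.5 kW
Final answer: P = 25.5 kW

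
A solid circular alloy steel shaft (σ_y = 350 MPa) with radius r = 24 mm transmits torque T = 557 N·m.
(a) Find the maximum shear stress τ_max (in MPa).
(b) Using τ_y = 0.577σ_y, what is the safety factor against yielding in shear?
(a) For a solid circular shaft, τ_max = T·r/J with J = π·r^4/2, i.e. τ_max = 2·T / (π·r^3). Convert r = 24 mm = 0.024 m.
  τ_max = (2 × 557) / (π × 0.024^3) = 2.565 × 10⁷ Pa = 25.65 MPa
(b) τ_y = 0.577 × 350 = 201.95 MPa
  SF = τ_y/τ_max = 201.95 / 25.65 = 7.873
Final answer: (a) τ_max = 25.65 MPa, (b) SF = 7.873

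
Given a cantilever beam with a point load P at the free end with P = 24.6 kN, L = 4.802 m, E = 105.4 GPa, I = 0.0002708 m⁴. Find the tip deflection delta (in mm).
Model: a cantilever beam with a point load P at the free end, so delta = (P·L^3) / (3·E·I).
Convert to SI units:
  P = 24.6 kN = 24600 N
  E = 105.4 GPa = 1.054 × 10¹¹ Pa
Substitute:
  delta = (24600 × 4.802^3) / (3 × (1.054 × 10¹¹) × 0.0002708)
  delta = 0.03181 m
Convert: delta = 0.03181 m = 31.81 mm
Final answer: delta = 31.81 mm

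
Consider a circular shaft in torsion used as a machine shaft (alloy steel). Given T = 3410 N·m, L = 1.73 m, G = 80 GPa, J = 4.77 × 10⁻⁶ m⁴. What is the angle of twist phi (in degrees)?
Model: a circular shaft in torsion, so phi = (T·L) / (G·J).
Convert to SI units:
  G = 80 GPa = 8 × 10¹⁰ Pa
Substitute:
  phi = (3410 × 1.73) / ((8 × 10¹⁰) × (4.77 × 10⁻⁶))
  phi = 0.01546 rad
Convert to degrees: phi = 0.01546 × 180/π = 0.8858°
Final answer: phi = 0.8858°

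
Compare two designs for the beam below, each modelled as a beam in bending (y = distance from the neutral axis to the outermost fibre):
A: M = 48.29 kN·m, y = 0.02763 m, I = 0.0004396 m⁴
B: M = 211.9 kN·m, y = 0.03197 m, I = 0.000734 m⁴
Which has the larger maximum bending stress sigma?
Model: a beam in bending (y = distance from the neutral axis to the outermost fibre), so sigma = (M·y) / I (SI units).
  A: sigma = (48290 × 0.02763) / 0.0004396 = 3.035 × 10⁶ Pa = 3.035 MPa
  B: sigma = (211900 × 0.03197) / 0.000734 = 9.229 × 10⁶ Pa = 9.229 MPa
9.229 MPa > 3.035 MPa, so B is larger.
Final answer: B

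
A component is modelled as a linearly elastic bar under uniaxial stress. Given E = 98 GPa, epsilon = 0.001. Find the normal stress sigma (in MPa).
Model: a linearly elastic bar under uniaxial stress, so sigma = E·epsilon.
Convert to SI units:
  E = 98 GPa = 9.8 × 10¹⁰ Pa
Substitute:
  sigma = (9.8 × 10¹⁰) × 0.001
  sigma = 9.8 × 10⁷ Pa
Convert: sigma = 9.8 × 10⁷ Pa = 98 MPa
Final answer: sigma = 98 MPa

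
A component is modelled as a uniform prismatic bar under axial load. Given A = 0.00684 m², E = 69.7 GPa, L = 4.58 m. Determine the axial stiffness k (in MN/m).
Model: a uniform prismatic bar under axial load, so k = (A·E) / L.
Convert to SI units:
  E = 69.7 GPa = 6.97 × 10¹⁰ Pa
Substitute:
  k = (0.00684 × (6.97 × 10¹⁰)) / 4.58
  k = 1.041 × 10⁸ N/m
Convert: k = 1.041 × 10⁸ N/m = 104.1 MN/m
Final answer: k = 104.1 MN/m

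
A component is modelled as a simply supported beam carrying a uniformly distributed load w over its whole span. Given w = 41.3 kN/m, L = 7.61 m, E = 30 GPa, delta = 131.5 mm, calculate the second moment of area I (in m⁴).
Model: a simply supported beam carrying a uniformly distributed load w over its whole span, so delta = (5·w·L^4) / (384·E·I).
Solve for I: I = (5·w·L^4) / (384·delta·E).
Convert to SI units:
  w = 41.3 kN/m = 41300 N/m
  E = 30 GPa = 3 × 10¹⁰ Pa
  delta = 131.5 mm = 0.1315 m
Substitute:
  I = (5 × 41300 × 7.61^4) / (384 × 0.1315 × (3 × 10¹⁰))
  I = 0.0004572 m⁴
Final answer: I = 0.0004572 m⁴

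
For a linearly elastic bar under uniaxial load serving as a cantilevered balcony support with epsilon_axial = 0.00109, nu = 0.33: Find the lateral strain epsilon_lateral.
Model: a linearly elastic bar under uniaxial load, so epsilon_lateral = -nu·epsilon_axial.
Substitute:
  epsilon_lateral = -(0.33 × 0.00109)
  epsilon_lateral = -0.0003597
Final answer: epsilon_lateral = -0.0003597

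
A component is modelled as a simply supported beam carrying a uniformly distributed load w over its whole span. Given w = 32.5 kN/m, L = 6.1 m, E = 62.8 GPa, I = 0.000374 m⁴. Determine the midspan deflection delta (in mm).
Model: a simply supported beam carrying a uniformly distributed load w over its whole span, so delta = (5·w·L^4) / (384·E·I).
Convert to SI units:
  w = 32.5 kN/m = 32500 N/m
  E = 62.8 GPa = 6.28 × 10¹⁰ Pa
Substitute:
  delta = (5 × 32500 × 6.1^4) / (384 × (6.28 × 10¹⁰) × 0.000374)
  delta = 0.02495 m
Convert: delta = 0.02495 m = 24.95 mm
Final answer: delta = 24.95 mm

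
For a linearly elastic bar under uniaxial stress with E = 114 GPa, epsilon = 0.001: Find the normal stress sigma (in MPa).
Model: a linearly elastic bar under uniaxial stress, so sigma = E·epsilon.
Convert to SI units:
  E = 114 GPa = 1.14 × 10¹¹ Pa
Substitute:
  sigma = (1.14 × 10¹¹) × 0.001
  sigma = 1.14 × 10⁸ Pa
Convert: sigma = 1.14 × 10⁸ Pa = 114 MPa
Final answer: sigma = 114 MPa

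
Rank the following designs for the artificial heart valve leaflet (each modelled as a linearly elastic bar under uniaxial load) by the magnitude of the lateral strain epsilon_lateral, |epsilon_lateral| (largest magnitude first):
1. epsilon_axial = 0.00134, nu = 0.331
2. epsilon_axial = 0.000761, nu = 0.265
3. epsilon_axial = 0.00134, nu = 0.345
Model: a linearly elastic bar under uniaxial load, so epsilon_lateral = -nu·epsilon_axial (SI units).
  Case 1: epsilon_lateral = -(0.331 × 0.00134) = -0.0004435
  Case 2: epsilon_lateral = -(0.265 × 0.000761) = -0.0002017
  Case 3: epsilon_lateral = -(0.345 × 0.00134) = -0.0004623
Ordering by |epsilon_lateral|: 0.0004623 (case 3) > 0.0004435 (case 1) > 0.0002017 (case 2)
Final answer: 3, 1, 2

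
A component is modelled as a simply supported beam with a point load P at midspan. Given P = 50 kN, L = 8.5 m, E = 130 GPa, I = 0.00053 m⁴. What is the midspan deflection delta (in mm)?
Model: a simply supported beam with a point load P at midspan, so delta = (P·L^3) / (48·E·I).
Convert to SI units:
  P = 50 kN = 50000 N
  E = 130 GPa = 1.3 × 10¹¹ Pa
Substitute:
  delta = (50000 × 8.5^3) / (48 × (1.3 × 10¹¹) × 0.00053)
  delta = 0.009285 m
Convert: delta = 0.009285 m = 9.285 mm
Final answer: delta = 9.285 mm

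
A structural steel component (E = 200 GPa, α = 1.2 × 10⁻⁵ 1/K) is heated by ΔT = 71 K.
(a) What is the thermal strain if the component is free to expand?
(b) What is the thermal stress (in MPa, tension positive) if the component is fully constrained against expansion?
(a) Free thermal strain ε_th = α·ΔT = (1.2 × 10⁻⁵) × 71 = 0.000852
(b) Fully constrained, the expansion is suppressed, so σ = -E·α·ΔT. Convert E = 200 GPa = 2 × 10¹¹ Pa.
  σ = -(2 × 10¹¹) × (1.2 × 10⁻⁵) × 71 = -1.704 × 10⁸ Pa = -170.4 MPa (compressive)
Final answer: (a) ε_th = 0.000852, (b) σ = -170.4 MPa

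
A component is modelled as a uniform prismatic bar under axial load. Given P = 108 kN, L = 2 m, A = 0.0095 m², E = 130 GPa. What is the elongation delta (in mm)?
Model: a uniform prismatic bar under axial load, so delta = (P·L) / (A·E).
Convert to SI units:
  P = 108 kN = 108000 N
  E = 130 GPa = 1.3 × 10¹¹ Pa
Substitute:
  delta = (108000 × 2) / (0.0095 × (1.3 × 10¹¹))
  delta = 0.0001749 m
Convert: delta = 0.0001749 m = 0.1749 mm
Final answer: delta = 0.1749 mm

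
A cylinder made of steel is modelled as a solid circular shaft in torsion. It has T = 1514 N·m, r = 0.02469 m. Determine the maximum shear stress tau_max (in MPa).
Model: a solid circular shaft in torsion, so tau_max = (2·T) / (π·r^3).
Substitute:
  tau_max = (2 × 1514) / (π × 0.02469^3)
  tau_max = 6.404 × 10⁷ Pa
Convert: tau_max = 6.404 × 10⁷ Pa = 64.04 MPa
Final answer: tau_max = 64.04 MPa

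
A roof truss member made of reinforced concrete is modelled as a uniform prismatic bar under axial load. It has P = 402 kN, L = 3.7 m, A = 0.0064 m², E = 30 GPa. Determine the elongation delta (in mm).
Model: a uniform prismatic bar under axial load, so delta = (P·L) / (A·E).
Convert to SI units:
  P = 402 kN = 402000 N
  E = 30 GPa = 3 × 10¹⁰ Pa
Substitute:
  delta = (402000 × 3.7) / (0.0064 × (3 × 10¹⁰))
  delta = 0.007747 m
Convert: delta = 0.007747 m = 7.747 mm
Final answer: delta = 7.747 mm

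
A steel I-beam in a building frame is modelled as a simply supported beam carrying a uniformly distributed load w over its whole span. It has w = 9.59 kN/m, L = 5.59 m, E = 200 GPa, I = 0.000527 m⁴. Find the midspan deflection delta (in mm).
Model: a simply supported beam carrying a uniformly distributed load w over its whole span, so delta = (5·w·L^4) / (384·E·I).
Convert to SI units:
  w = 9.59 kN/m = 9590 N/m
  E = 200 GPa = 2 × 10¹¹ Pa
Substitute:
  delta = (5 × 9590 × 5.59^4) / (384 × (2 × 10¹¹) × 0.000527)
  delta = 0.001157 m
Convert: delta = 0.001157 m = 1.157 mm
Final answer: delta = 1.157 mm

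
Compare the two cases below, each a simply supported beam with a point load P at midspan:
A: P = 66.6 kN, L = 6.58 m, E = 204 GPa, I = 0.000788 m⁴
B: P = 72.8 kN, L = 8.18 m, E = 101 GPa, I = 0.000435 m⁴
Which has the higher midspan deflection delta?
Model: a simply supported beam with a point load P at midspan, so delta = (P·L^3) / (48·E·I) (SI units).
  A: delta = (66600 × 6.58^3) / (48 × (2.04 × 10¹¹) × 0.000788) = 0.002459 m = 2.459 mm
  B: delta = (72800 × 8.18^3) / (48 × (1.01 × 10¹¹) × 0.000435) = 0.01889 m = 18.89 mm
18.89 mm > 2.459 mm, so B is larger.
Final answer: B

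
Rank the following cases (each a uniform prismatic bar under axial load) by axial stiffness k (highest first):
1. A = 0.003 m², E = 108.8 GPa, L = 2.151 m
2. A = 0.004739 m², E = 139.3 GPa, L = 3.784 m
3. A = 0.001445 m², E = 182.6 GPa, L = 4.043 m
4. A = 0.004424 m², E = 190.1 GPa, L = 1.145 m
Model: a uniform prismatic bar under axial load, so k = (A·E) / L (SI units).
  Case 1: k = (0.003 × (1.088 × 10¹¹)) / 2.151 = 1.517 × 10⁸ N/m = 151.7 MN/m
  Case 2: k = (0.004739 × (1.393 × 10¹¹)) / 3.784 = 1.745 × 10⁸ N/m = 174.5 MN/m
  Case 3: k = (0.001445 × (1.826 × 10¹¹)) / 4.043 = 6.526 × 10⁷ N/m = 65.26 MN/m
  Case 4: k = (0.004424 × (1.901 × 10¹¹)) / 1.145 = 7.345 × 10⁸ N/m = 734.5 MN/m
Ordering: 734.5 MN/m (case 4) > 174.5 MN/m (case 2) > 151.7 MN/m (case 1) > 65.26 MN/m (case 3)
Final answer: 4, 2, 1, 3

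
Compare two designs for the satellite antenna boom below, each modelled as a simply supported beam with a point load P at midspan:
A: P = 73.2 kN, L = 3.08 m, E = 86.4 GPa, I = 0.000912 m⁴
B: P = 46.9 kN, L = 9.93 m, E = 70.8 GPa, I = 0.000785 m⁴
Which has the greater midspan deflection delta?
Model: a simply supported beam with a point load P at midspan, so delta = (P·L^3) / (48·E·I) (SI units).
  A: delta = (73200 × 3.08^3) / (48 × (8.64 × 10¹⁰) × 0.000912) = 0.0005655 m = 0.5655 mm
  B: delta = (46900 × 9.93^3) / (48 × (7.08 × 10¹⁰) × 0.000785) = 0.01721 m = 17.21 mm
17.21 mm > 0.5655 mm, so B is larger.
Final answer: B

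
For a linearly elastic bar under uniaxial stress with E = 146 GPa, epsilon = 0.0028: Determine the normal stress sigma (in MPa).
Model: a linearly elastic bar under uniaxial stress, so sigma = E·epsilon.
Convert to SI units:
  E = 146 GPa = 1.46 × 10¹¹ Pa
Substitute:
  sigma = (1.46 × 10¹¹) × 0.0028
  sigma = 4.088 × 10⁸ Pa
Convert: sigma = 4.088 × 10⁸ Pa = 408.8 MPa
Final answer: sigma = 408.8 MPa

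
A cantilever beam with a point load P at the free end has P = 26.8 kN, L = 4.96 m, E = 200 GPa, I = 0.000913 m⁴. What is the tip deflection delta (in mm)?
Model: a cantilever beam with a point load P at the free end, so delta = (P·L^3) / (3·E·I).
Convert to SI units:
  P = 26.8 kN = 26800 N
  E = 200 GPa = 2 × 10¹¹ Pa
Substitute:
  delta = (26800 × 4.96^3) / (3 × (2 × 10¹¹) × 0.000913)
  delta = 0.00597 m
Convert: delta = 0.00597 m = 5.97 mm
Final answer: delta = 5.97 mm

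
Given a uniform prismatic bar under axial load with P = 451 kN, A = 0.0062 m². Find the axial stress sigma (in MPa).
Model: a uniform prismatic bar under axial load, so sigma = P / A.
Convert to SI units:
  P = 451 kN = 451000 N
Substitute:
  sigma = 451000 / 0.0062
  sigma = 7.274 × 10⁷ Pa
Convert: sigma = 7.274 × 10⁷ Pa = 72.74 MPa
Final answer: sigma = 72.74 MPa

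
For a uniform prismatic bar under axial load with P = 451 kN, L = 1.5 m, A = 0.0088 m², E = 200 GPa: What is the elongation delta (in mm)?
Model: a uniform prismatic bar under axial load, so delta = (P·L) / (A·E).
Convert to SI units:
  P = 451 kN = 451000 N
  E = 200 GPa = 2 × 10¹¹ Pa
Substitute:
  delta = (451000 × 1.5) / (0.0088 × (2 × 10¹¹))
  delta = 0.0003844 m
Convert: delta = 0.0003844 m = 0.3844 mm
Final answer: delta = 0.3844 mm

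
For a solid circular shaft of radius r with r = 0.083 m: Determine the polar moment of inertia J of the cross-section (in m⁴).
Model: a solid circular shaft of radius r, so J = (π·r^4) / 2.
Substitute:
  J = (π × 0.083^4) / 2
  J = 7.455 × 10⁻⁵ m⁴
Final answer: J = 7.455 × 10⁻⁵ m⁴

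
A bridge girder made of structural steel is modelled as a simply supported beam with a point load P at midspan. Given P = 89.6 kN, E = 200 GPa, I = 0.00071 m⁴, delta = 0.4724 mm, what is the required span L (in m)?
Model: a simply supported beam with a point load P at midspan, so delta = (P·L^3) / (48·E·I).
Solve for L: L = ((48·delta·E·I) / P)^(1/3).
Convert to SI units:
  P = 89.6 kN = 89600 N
  E = 200 GPa = 2 × 10¹¹ Pa
  delta = 0.4724 mm = 0.0004724 m
Substitute:
  L = ((48 × 0.0004724 × (2 × 10¹¹) × 0.00071) / 89600)^(1/3)
  L = 3.3 m
Final answer: L = 3.3 m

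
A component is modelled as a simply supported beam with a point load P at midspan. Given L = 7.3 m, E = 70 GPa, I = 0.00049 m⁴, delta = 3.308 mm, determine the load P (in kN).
Model: a simply supported beam with a point load P at midspan, so delta = (P·L^3) / (48·E·I).
Solve for P: P = (48·delta·E·I) / L^3.
Convert to SI units:
  E = 70 GPa = 7 × 10¹⁰ Pa
  delta = 3.308 mm = 0.003308 m
Substitute:
  P = (48 × 0.003308 × (7 × 10¹⁰) × 0.00049) / 7.3^3
  P = 14000 N
Convert: P = 14000 N = 14 kN
Final answer: P = 14 kN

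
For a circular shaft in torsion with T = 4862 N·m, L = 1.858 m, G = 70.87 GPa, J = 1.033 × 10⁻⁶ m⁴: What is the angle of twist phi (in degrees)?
Model: a circular shaft in torsion, so phi = (T·L) / (G·J).
Convert to SI units:
  G = 70.87 GPa = 7.087 × 10¹⁰ Pa
Substitute:
  phi = (4862 × 1.858) / ((7.087 × 10¹⁰) × (1.033 × 10⁻⁶))
  phi = 0.1234 rad
Convert to degrees: phi = 0.1234 × 180/π = 7.07°
Final answer: phi = 7.07°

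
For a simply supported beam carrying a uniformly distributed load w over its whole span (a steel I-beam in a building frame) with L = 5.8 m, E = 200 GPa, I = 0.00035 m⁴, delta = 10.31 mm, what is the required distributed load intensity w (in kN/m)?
Model: a simply supported beam carrying a uniformly distributed load w over its whole span, so delta = (5·w·L^4) / (384·E·I).
Solve for w: w = (384·delta·E·I) / (5·L^4).
Convert to SI units:
  E = 200 GPa = 2 × 10¹¹ Pa
  delta = 10.31 mm = 0.01031 m
Substitute:
  w = (384 × 0.01031 × (2 × 10¹¹) × 0.00035) / (5 × 5.8^4)
  w = 48980 N/m
Convert: w = 48980 N/m = 48.98 kN/m
Final answer: w = 48.98 kN/m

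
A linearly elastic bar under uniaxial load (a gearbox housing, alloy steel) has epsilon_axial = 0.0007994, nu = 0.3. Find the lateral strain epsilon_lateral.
Model: a linearly elastic bar under uniaxial load, so epsilon_lateral = -nu·epsilon_axial.
Substitute:
  epsilon_lateral = -(0.3 × 0.0007994)
  epsilon_lateral = -0.0002398
Final answer: epsilon_lateral = -0.0002398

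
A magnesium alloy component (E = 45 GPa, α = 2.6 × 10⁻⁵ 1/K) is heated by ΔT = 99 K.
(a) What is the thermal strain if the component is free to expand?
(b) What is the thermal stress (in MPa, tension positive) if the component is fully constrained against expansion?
(a) Free thermal strain ε_th = α·ΔT = (2.6 × 10⁻⁵) × 99 = 0.002574
(b) Fully constrained, the expansion is suppressed, so σ = -E·α·ΔT. Convert E = 45 GPa = 4.5 × 10¹⁰ Pa.
  σ = -(4.5 × 10¹⁰) × (2.6 × 10⁻⁵) × 99 = -1.158 × 10⁸ Pa = -115.8 MPa (compressive)
Final answer: (a) ε_th = 0.002574, (b) σ = -115.8 MPa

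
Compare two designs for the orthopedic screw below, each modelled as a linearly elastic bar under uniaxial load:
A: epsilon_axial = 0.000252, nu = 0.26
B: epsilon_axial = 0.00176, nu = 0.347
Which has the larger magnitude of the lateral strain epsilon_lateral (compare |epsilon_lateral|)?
Model: a linearly elastic bar under uniaxial load, so epsilon_lateral = -nu·epsilon_axial (SI units).
  A: epsilon_lateral = -(0.26 × 0.000252) = -6.552 × 10⁻⁵
  B: epsilon_lateral = -(0.347 × 0.00176) = -0.0006107
|epsilon_lateral|: A = 6.552 × 10⁻⁵, B = 0.0006107, so B is larger in magnitude.
Final answer: B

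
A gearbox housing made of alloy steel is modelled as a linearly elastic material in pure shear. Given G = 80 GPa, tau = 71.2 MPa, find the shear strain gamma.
Model: a linearly elastic material in pure shear, so tau = G·gamma.
Solve for gamma: gamma = tau / G.
Convert to SI units:
  G = 80 GPa = 8 × 10¹⁰ Pa
  tau = 71.2 MPa = 7.12 × 10⁷ Pa
Substitute:
  gamma = (7.12 × 10⁷) / (8 × 10¹⁰)
  gamma = 0.00089
Final answer: gamma = 0.00089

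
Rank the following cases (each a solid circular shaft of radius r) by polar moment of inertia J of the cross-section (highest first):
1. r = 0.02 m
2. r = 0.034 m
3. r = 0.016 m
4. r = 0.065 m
Model: a solid circular shaft of radius r, so J = (π·r^4) / 2 (SI units).
  Case 1: J = (π × 0.02^4) / 2 = 2.513 × 10⁻⁷ m⁴
  Case 2: J = (π × 0.034^4) / 2 = 2.099 × 10⁻⁶ m⁴
  Case 3: J = (π × 0.016^4) / 2 = 1.029 × 10⁻⁷ m⁴
  Case 4: J = (π × 0.065^4) / 2 = 2.804 × 10⁻⁵ m⁴
Ordering: 2.804 × 10⁻⁵ m⁴ (case 4) > 2.099 × 10⁻⁶ m⁴ (case 2) > 2.513 × 10⁻⁷ m⁴ (case 1) > 1.029 × 10⁻⁷ m⁴ (case 3)
Final answer: 4, 2, 1, 3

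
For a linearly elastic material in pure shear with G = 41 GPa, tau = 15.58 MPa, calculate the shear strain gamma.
Model: a linearly elastic material in pure shear, so tau = G·gamma.
Solve for gamma: gamma = tau / G.
Convert to SI units:
  G = 41 GPa = 4.1 × 10¹⁰ Pa
  tau = 15.58 MPa = 1.558 × 10⁷ Pa
Substitute:
  gamma = (1.558 × 10⁷) / (4.1 × 10¹⁰)
  gamma = 0.00038
Final answer: gamma = 0.00038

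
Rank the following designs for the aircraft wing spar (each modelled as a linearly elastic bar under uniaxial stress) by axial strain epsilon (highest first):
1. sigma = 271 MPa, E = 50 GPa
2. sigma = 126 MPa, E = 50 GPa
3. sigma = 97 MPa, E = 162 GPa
Model: a linearly elastic bar under uniaxial stress, so epsilon = sigma / E (SI units).
  Case 1: epsilon = (2.71 × 10⁸) / (5 × 10¹⁰) = 0.00542
  Case 2: epsilon = (1.26 × 10⁸) / (5 × 10¹⁰) = 0.00252
  Case 3: epsilon = (9.7 × 10⁷) / (1.62 × 10¹¹) = 0.0005988
Ordering: 0.00542 (case 1) > 0.00252 (case 2) > 0.0005988 (case 3)
Final answer: 1, 2, 3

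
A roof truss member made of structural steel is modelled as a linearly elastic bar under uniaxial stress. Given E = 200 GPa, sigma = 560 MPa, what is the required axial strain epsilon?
Model: a linearly elastic bar under uniaxial stress, so sigma = E·epsilon.
Solve for epsilon: epsilon = sigma / E.
Convert to SI units:
  E = 200 GPa = 2 × 10¹¹ Pa
  sigma = 560 MPa = 5.6 × 10⁸ Pa
Substitute:
  epsilon = (5.6 × 10⁸) / (2 × 10¹¹)
  epsilon = 0.0028
Final answer: epsilon = 0.0028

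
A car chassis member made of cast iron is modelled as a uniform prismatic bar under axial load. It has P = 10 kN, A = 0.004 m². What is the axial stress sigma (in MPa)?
Model: a uniform prismatic bar under axial load, so sigma = P / A.
Convert to SI units:
  P = 10 kN = 10000 N
Substitute:
  sigma = 10000 / 0.004
  sigma = 2.5 × 10⁶ Pa
Convert: sigma = 2.5 × 10⁶ Pa = 2.5 MPa
Final answer: sigma = 2.5 MPa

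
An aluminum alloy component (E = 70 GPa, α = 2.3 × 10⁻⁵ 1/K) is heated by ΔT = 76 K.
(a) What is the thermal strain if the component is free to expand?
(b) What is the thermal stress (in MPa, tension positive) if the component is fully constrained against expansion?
(a) Free thermal strain ε_th = α·ΔT = (2.3 × 10⁻⁵) × 76 = 0.001748
(b) Fully constrained, the expansion is suppressed, so σ = -E·α·ΔT. Convert E = 70 GPa = 7 × 10¹⁰ Pa.
  σ = -(7 × 10¹⁰) × (2.3 × 10⁻⁵) × 76 = -1.224 × 10⁸ Pa = -122.4 MPa (compressive)
Final answer: (a) ε_th = 0.001748, (b) σ = -122.4 MPa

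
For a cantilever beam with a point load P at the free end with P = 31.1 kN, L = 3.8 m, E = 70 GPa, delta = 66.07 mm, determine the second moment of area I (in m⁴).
Model: a cantilever beam with a point load P at the free end, so delta = (P·L^3) / (3·E·I).
Solve for I: I = (P·L^3) / (3·delta·E).
Convert to SI units:
  P = 31.1 kN = 31100 N
  E = 70 GPa = 7 × 10¹⁰ Pa
  delta = 66.07 mm = 0.06607 m
Substitute:
  I = (31100 × 3.8^3) / (3 × 0.06607 × (7 × 10¹⁰))
  I = 0.000123 m⁴
Final answer: I = 0.000123 m⁴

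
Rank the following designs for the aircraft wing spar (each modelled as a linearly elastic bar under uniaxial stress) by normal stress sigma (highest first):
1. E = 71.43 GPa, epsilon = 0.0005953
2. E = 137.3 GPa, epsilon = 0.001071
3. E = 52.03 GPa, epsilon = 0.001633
Model: a linearly elastic bar under uniaxial stress, so sigma = E·epsilon (SI units).
  Case 1: sigma = (7.143 × 10¹⁰) × 0.0005953 = 4.252 × 10⁷ Pa = 42.52 MPa
  Case 2: sigma = (1.373 × 10¹¹) × 0.001071 = 1.47 × 10⁸ Pa = 147 MPa
  Case 3: sigma = (5.203 × 10¹⁰) × 0.001633 = 8.496 × 10⁷ Pa = 84.96 MPa
Ordering: 147 MPa (case 2) > 84.96 MPa (case 3) > 42.52 MPa (case 1)
Final answer: 2, 3, 1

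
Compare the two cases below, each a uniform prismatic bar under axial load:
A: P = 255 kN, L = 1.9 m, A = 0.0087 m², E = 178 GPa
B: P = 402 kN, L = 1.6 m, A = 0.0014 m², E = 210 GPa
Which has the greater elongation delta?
Model: a uniform prismatic bar under axial load, so delta = (P·L) / (A·E) (SI units).
  A: delta = (255000 × 1.9) / (0.0087 × (1.78 × 10¹¹)) = 0.0003129 m = 0.3129 mm
  B: delta = (402000 × 1.6) / (0.0014 × (2.1 × 10¹¹)) = 0.002188 m = 2.188 mm
2.188 mm > 0.3129 mm, so B is larger.
Final answer: B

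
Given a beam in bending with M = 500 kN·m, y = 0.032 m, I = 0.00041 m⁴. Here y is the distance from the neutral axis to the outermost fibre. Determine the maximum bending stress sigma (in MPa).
Model: a beam in bending, so sigma = (M·y) / I.
Convert to SI units:
  M = 500 kN·m = 500000 N·m
Substitute:
  sigma = (500000 × 0.032) / 0.00041
  sigma = 3.902 × 10⁷ Pa
Convert: sigma = 3.902 × 10⁷ Pa = 39.02 MPa
Final answer: sigma = 39.02 MPa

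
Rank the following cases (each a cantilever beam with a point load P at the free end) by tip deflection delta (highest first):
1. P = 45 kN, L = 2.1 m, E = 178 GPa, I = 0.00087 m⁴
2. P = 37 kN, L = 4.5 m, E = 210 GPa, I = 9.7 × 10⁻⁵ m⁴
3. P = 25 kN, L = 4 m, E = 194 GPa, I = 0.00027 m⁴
Model: a cantilever beam with a point load P at the free end, so delta = (P·L^3) / (3·E·I) (SI units).
  Case 1: delta = (45000 × 2.1^3) / (3 × (1.78 × 10¹¹) × 0.00087) = 0.000897 m = 0.897 mm
  Case 2: delta = (37000 × 4.5^3) / (3 × (2.1 × 10¹¹) × (9.7 × 10⁻⁵)) = 0.05517 m = 55.17 mm
  Case 3: delta = (25000 × 4^3) / (3 × (1.94 × 10¹¹) × 0.00027) = 0.01018 m = 10.18 mm
Ordering: 55.17 mm (case 2) > 10.18 mm (case 3) > 0.897 mm (case 1)
Final answer: 2, 3, 1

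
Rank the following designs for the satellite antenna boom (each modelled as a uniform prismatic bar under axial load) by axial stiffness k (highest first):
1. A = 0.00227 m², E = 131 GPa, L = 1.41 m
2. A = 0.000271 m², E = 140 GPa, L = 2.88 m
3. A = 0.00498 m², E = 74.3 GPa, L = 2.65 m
Model: a uniform prismatic bar under axial load, so k = (A·E) / L (SI units).
  Case 1: k = (0.00227 × (1.31 × 10¹¹)) / 1.41 = 2.109 × 10⁸ N/m = 210.9 MN/m
  Case 2: k = (0.000271 × (1.4 × 10¹¹)) / 2.88 = 1.317 × 10⁷ N/m = 13.17 MN/m
  Case 3: k = (0.00498 × (7.43 × 10¹⁰)) / 2.65 = 1.396 × 10⁸ N/m = 139.6 MN/m
Ordering: 210.9 MN/m (case 1) > 139.6 MN/m (case 3) > 13.17 MN/m (case 2)
Final answer: 1, 3, 2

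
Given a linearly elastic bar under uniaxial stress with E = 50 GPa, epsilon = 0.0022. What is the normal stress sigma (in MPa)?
Model: a linearly elastic bar under uniaxial stress, so sigma = E·epsilon.
Convert to SI units:
  E = 50 GPa = 5 × 10¹⁰ Pa
Substitute:
  sigma = (5 × 10¹⁰) × 0.0022
  sigma = 1.1 × 10⁸ Pa
Convert: sigma = 1.1 × 10⁸ Pa = 110 MPa
Final answer: sigma = 110 MPa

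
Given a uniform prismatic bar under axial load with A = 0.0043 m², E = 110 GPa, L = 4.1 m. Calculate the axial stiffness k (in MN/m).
Model: a uniform prismatic bar under axial load, so k = (A·E) / L.
Convert to SI units:
  E = 110 GPa = 1.1 × 10¹¹ Pa
Substitute:
  k = (0.0043 × (1.1 × 10¹¹)) / 4.1
  k = 1.154 × 10⁸ N/m
Convert: k = 1.154 × 10⁸ N/m = 115.4 MN/m
Final answer: k = 115.4 MN/m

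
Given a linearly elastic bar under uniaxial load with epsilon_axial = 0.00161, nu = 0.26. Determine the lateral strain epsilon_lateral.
Model: a linearly elastic bar under uniaxial load, so epsilon_lateral = -nu·epsilon_axial.
Substitute:
  epsilon_lateral = -(0.26 × 0.00161)
  epsilon_lateral = -0.0004186
Final answer: epsilon_lateral = -0.0004186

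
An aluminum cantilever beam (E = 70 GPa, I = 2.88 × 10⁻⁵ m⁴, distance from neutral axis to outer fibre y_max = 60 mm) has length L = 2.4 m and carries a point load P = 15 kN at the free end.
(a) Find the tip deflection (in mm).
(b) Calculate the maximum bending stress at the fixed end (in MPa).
(a) Tip deflection of a cantilever with an end point load: δ = P·L^3 / (3·E·I). Convert P = 15 kN = 15000 N, E = 70 GPa = 7 × 10¹⁰ Pa.
  δ = (15000 × 2.4^3) / (3 × (7 × 10¹⁰) × (2.88 × 10⁻⁵)) = 0.03429 m = 34.29 mm
(b) Maximum bending moment at the fixed end: M = P·L = 15000 × 2.4 = 36000 N·m. Convert y_max = 60 mm = 0.06 m.
  σ = M·y_max / I = (36000 × 0.06) / (2.88 × 10⁻⁵) = 7.5 × 10⁷ Pa = 75 MPa
Final answer: (a) δ = 34.29 mm, (b) σ = 75 MPa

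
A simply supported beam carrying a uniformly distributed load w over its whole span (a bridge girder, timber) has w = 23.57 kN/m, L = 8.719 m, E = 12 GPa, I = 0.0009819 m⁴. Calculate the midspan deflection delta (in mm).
Model: a simply supported beam carrying a uniformly distributed load w over its whole span, so delta = (5·w·L^4) / (384·E·I).
Convert to SI units:
  w = 23.57 kN/m = 23570 N/m
  E = 12 GPa = 1.2 × 10¹⁰ Pa
Substitute:
  delta = (5 × 23570 × 8.719^4) / (384 × (1.2 × 10¹⁰) × 0.0009819)
  delta = 0.1505 m
Convert: delta = 0.1505 m = 150.5 mm
Final answer: delta = 150.5 mm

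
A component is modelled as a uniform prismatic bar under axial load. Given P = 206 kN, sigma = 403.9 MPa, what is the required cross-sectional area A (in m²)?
Model: a uniform prismatic bar under axial load, so sigma = P / A.
Solve for A: A = P / sigma.
Convert to SI units:
  P = 206 kN = 206000 N
  sigma = 403.9 MPa = 4.039 × 10⁸ Pa
Substitute:
  A = 206000 / (4.039 × 10⁸)
  A = 0.00051 m²
Final answer: A = 0.00051 m²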